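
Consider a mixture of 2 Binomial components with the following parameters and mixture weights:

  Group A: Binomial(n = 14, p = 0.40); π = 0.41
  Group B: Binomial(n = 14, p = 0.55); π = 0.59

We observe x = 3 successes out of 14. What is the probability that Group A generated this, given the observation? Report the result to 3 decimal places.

The responsibility of component k is π_k f_k(x) divided by Σ_j π_j f_j(x).
Component likelihoods at x = 3 successes out of 14:
  f_A = 0.0845172
  f_B = 0.00927955
Unnormalised posteriors:
  π_A·f_A = 0.41 × 0.0845172 = 0.0346521
  π_B·f_B = 0.59 × 0.00927955 = 0.00547494
Denominator: 0.0346521 + 0.00547494 = 0.040127
P(Group A | x) ≈ 0.864

0.864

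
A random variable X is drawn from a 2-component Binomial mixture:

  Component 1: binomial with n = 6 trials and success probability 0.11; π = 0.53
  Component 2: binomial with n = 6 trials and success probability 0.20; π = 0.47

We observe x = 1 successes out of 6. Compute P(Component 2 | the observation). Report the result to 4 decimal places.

The responsibility of component k is π_k f_k(x) divided by Σ_j π_j f_j(x).
Binomial probabilities:
  f_1 = 0.368548
  f_2 = 0.393216
Multiply by the mixture weights:
  π_1·f_1 = 0.53 × 0.368548 = 0.19533
  π_2·f_2 = 0.47 × 0.393216 = 0.184812
Evidence: 0.19533 + 0.184812 = 0.380142
P(Component 2 | the observation) ≈ 0.4862

0.4862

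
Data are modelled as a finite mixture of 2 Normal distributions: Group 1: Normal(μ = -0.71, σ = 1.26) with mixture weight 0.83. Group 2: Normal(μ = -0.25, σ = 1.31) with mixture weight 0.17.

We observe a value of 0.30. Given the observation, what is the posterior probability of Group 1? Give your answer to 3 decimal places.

Posterior ∝ prior × likelihood, so P(k | x) ∝ w_k f_k(x); normalise over all components.
Component likelihoods at x = 0.30:
  L_1 = (1/(1.26·√(2π)))·exp(−(0.30−-0.71)²/(2·1.26²)) = 0.316621·exp(-0.32127) = 0.229622
  L_2 = (1/(1.31·√(2π)))·exp(−(0.30−-0.25)²/(2·1.31²)) = 0.304536·exp(-0.08814) = 0.278844
Weight by the priors:
  w_1·L_1 = 0.83 × 0.229622 = 0.190586
  w_2·L_2 = 0.17 × 0.278844 = 0.0474035
Sum: 0.190586 + 0.0474035 = 0.23799
Responsibility of Group 1: 0.190586 / 0.23799 ≈ 0.801

0.801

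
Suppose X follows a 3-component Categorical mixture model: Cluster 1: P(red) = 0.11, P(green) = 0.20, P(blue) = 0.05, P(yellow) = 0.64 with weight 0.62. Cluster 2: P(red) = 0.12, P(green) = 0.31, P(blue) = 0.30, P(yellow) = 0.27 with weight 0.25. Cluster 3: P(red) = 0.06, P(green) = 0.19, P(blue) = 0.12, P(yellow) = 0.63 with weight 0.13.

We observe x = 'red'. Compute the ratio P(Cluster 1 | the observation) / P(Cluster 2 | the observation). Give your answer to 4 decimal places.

2.2733

The posterior odds equal the prior odds times the likelihood ratio: (P(Z=i)/P(Z=j))·(f_i(x)/f_j(x)).
Categorical probabilities:
  L_1 = P(red | comp) = 0.11
  L_2 = P(red | comp) = 0.12
  L_3 = P(red | comp) = 0.06
Posterior odds = (P(Z=1)·L_1) / (P(Z=2)·L_2) = (0.62·0.11) / (0.25·0.12) = 0.0682 / 0.03 ≈ 2.2733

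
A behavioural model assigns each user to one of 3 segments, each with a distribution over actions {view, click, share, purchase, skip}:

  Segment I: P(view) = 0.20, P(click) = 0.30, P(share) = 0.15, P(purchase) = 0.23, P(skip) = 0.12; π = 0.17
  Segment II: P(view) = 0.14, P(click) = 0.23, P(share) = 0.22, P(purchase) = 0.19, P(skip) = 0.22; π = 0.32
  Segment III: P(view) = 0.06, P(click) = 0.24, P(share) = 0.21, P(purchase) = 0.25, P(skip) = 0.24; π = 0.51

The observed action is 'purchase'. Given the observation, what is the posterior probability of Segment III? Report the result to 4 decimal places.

0.5607

P(component k | x) = w_k·f_k(x) / marginal(x), where marginal(x) = Σ_j w_j·f_j(x).
Component likelihoods at x = 'purchase':
  p_I = 0.23
  p_II = 0.19
  p_III = 0.25
Unnormalised posteriors:
  w_I·p_I = 0.17 × 0.23 = 0.0391
  w_II·p_II = 0.32 × 0.19 = 0.0608
  w_III·p_III = 0.51 × 0.25 = 0.1275
Sum: 0.0391 + 0.0608 + 0.1275 = 0.2274
P(Segment III | the observation) = 0.1275 / 0.2274 ≈ 0.5607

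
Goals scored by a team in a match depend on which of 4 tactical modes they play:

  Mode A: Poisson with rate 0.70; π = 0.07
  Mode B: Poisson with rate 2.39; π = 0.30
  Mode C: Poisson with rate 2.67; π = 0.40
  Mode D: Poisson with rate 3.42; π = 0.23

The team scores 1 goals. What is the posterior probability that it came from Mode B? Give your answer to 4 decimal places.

The responsibility of component k is π_k f_k(x) divided by Σ_j π_j f_j(x).
Evaluate each component's likelihood at the observed value:
  p_A = e^(−0.70)·0.70^1/1! = 0.34761
  p_B = e^(−2.39)·2.39^1/1! = 0.218995
  p_C = e^(−2.67)·2.67^1/1! = 0.184903
  p_D = e^(−3.42)·3.42^1/1! = 0.111877
Multiply by the mixture weights:
  π_A·p_A = 0.07 × 0.34761 = 0.0243327
  π_B·p_B = 0.30 × 0.218995 = 0.0656985
  π_C·p_C = 0.40 × 0.184903 = 0.0739614
  π_D·p_D = 0.23 × 0.111877 = 0.0257316
Sum: 0.0243327 + 0.0656985 + 0.0739614 + 0.0257316 = 0.189724
P(Mode B | 1 goals) = 0.0656985 / 0.189724 ≈ 0.3463

0.3463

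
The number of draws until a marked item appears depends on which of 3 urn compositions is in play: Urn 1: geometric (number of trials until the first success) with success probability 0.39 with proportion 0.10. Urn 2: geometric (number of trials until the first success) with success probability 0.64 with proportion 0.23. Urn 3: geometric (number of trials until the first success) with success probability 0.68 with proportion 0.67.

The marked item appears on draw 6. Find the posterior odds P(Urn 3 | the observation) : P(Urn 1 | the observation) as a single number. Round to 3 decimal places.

0.464

Since P(k|x) ∝ π_k f_k(x), the posterior odds are π_i f_i(x) / (π_j f_j(x)).
Geometric probabilities:
  p_1 = 0.39·(1−0.39)^5 = 0.39·0.0844596 = 0.0329393
  p_2 = 0.64·(1−0.64)^5 = 0.64·0.00604662 = 0.00386984
  p_3 = 0.68·(1−0.68)^5 = 0.68·0.00335544 = 0.0022817
Odds = (0.67/0.10) × (0.0022817/0.0329393) = 6.7 × 0.06927 ≈ 0.464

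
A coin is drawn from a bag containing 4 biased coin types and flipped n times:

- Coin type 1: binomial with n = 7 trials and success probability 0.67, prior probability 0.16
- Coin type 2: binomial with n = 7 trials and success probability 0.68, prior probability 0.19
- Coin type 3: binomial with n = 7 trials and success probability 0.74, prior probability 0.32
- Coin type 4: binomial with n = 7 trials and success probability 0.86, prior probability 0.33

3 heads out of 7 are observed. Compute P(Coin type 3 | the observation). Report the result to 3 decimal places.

0.317

Apply Bayes' rule: the posterior for each component is proportional to its prior times its likelihood at x.
Evaluate each component's likelihood at the observed value:
  L_1 = C(7,3)·0.67^3·0.33^4 = 35·0.300763·0.0118592 = 0.124838
  L_2 = C(7,3)·0.68^3·0.32^4 = 35·0.314432·0.0104858 = 0.115397
  L_3 = C(7,3)·0.74^3·0.26^4 = 35·0.405224·0.00456976 = 0.0648122
  L_4 = C(7,3)·0.86^3·0.14^4 = 35·0.636056·0.00038416 = 0.00855215
Unnormalised posteriors:
  π_1·L_1 = 0.16 × 0.124838 = 0.0199741
  π_2·L_2 = 0.19 × 0.115397 = 0.0219254
  π_3·L_3 = 0.32 × 0.0648122 = 0.0207399
  π_4·L_4 = 0.33 × 0.00855215 = 0.00282221
Denominator: 0.0199741 + 0.0219254 + 0.0207399 + 0.00282221 = 0.0654617
Responsibility of Coin type 3: 0.0207399 / 0.0654617 ≈ 0.317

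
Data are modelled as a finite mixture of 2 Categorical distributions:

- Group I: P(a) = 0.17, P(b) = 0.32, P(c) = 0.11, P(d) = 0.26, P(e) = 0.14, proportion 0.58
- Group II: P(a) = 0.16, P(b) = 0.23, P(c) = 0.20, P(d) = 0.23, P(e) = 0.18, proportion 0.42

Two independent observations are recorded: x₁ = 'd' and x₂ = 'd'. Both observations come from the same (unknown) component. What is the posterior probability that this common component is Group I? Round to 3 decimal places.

Apply Bayes' rule: the posterior for each component is proportional to its prior times its likelihood at x.
Since both observations come from the same component, the likelihood for component k is f_k(x₁)·f_k(x₂).
  L_I = [0.26] × [0.26] = 0.0676
  L_II = [0.23] × [0.23] = 0.0529
Prior × likelihood for each component:
  w_I·L_I = 0.58 × 0.0676 = 0.039208
  w_II·L_II = 0.42 × 0.0529 = 0.022218
Normaliser: 0.039208 + 0.022218 = 0.061426
P(Group I | x₁, x₂) ≈ 0.638

0.638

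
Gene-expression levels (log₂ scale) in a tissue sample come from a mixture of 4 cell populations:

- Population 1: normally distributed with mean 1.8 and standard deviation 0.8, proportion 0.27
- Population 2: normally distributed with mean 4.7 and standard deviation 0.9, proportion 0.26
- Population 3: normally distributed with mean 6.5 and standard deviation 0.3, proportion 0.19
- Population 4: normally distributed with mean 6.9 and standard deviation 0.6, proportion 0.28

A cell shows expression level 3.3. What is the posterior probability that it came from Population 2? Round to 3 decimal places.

The responsibility of component k is π_k f_k(x) divided by Σ_j π_j f_j(x).
Normal densities:
  f_1 = 0.0859828
  f_2 = 0.132198
  f_3 = 2.61372e-25
  f_4 = 1.01265e-08
Unnormalised posteriors:
  π_1·f_1 = 0.27 × 0.0859828 = 0.0232154
  π_2·f_2 = 0.26 × 0.132198 = 0.0343715
  π_3·f_3 = 0.19 × 2.61372e-25 = 4.96606e-26
  π_4·f_4 = 0.28 × 1.01265e-08 = 2.83541e-09
Normaliser: 0.0232154 + 0.0343715 + 4.96606e-26 + 2.83541e-09 = 0.0575868
P(Population 2 | data) = 0.0343715 / 0.0575868 ≈ 0.597

0.597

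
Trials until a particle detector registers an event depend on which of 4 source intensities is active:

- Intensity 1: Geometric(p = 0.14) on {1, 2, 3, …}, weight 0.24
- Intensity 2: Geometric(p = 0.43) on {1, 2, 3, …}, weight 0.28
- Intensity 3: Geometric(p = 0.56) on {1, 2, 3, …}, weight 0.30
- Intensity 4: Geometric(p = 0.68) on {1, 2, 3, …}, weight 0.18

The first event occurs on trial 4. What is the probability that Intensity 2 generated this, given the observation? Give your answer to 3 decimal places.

0.360

By Bayes' theorem, P(k | x) = P(Z=k) f_k(x) / Σ_j P(Z=j) f_j(x).
Component likelihoods at x = 4:
  L_1 = 0.14·(1−0.14)^3 = 0.14·0.636056 = 0.0890478
  L_2 = 0.43·(1−0.43)^3 = 0.43·0.185193 = 0.079633
  L_3 = 0.56·(1−0.56)^3 = 0.56·0.085184 = 0.047703
  L_4 = 0.68·(1−0.68)^3 = 0.68·0.032768 = 0.0222822
Multiply by the mixture weights:
  P(Z=1)·L_1 = 0.24 × 0.0890478 = 0.0213715
  P(Z=2)·L_2 = 0.28 × 0.079633 = 0.0222972
  P(Z=3)·L_3 = 0.30 × 0.047703 = 0.0143109
  P(Z=4)·L_4 = 0.18 × 0.0222822 = 0.0040108
Marginal: 0.0213715 + 0.0222972 + 0.0143109 + 0.0040108 = 0.0619904
So the posterior for Intensity 2 is 0.0222972 / 0.0619904 ≈ 0.360.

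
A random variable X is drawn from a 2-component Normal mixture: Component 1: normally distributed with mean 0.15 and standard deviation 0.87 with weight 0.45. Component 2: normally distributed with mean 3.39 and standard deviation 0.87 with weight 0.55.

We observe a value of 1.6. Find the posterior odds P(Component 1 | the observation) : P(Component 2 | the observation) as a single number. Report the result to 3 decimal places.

1.694

Only the two components matter; the odds are (P(Z=i) f_i(x)) / (P(Z=j) f_j(x)).
Component likelihoods at x = 1.6:
  p_1 = (1/(0.87·√(2π)))·exp(−(1.6−0.15)²/(2·0.87²)) = 0.458554·exp(-1.38889) = 0.114342
  p_2 = (1/(0.87·√(2π)))·exp(−(1.6−3.39)²/(2·0.87²)) = 0.458554·exp(-2.11659) = 0.0552288
0.0514537 / 0.0303758 ≈ 1.694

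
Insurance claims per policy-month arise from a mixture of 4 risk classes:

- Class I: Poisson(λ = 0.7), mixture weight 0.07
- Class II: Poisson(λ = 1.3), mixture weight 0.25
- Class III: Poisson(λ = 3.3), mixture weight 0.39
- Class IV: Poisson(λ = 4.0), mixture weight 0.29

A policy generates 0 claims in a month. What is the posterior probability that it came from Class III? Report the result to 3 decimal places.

0.117

The responsibility of component k is π_k f_k(x) divided by Σ_j π_j f_j(x).
Poisson probabilities:
  p_I = 0.496585
  p_II = 0.272532
  p_III = 0.0368832
  p_IV = 0.0183156
Prior × likelihood for each component:
  π_I·p_I = 0.07 × 0.496585 = 0.034761
  π_II·p_II = 0.25 × 0.272532 = 0.0681329
  π_III·p_III = 0.39 × 0.0368832 = 0.0143844
  π_IV·p_IV = 0.29 × 0.0183156 = 0.00531154
Normaliser: 0.034761 + 0.0681329 + 0.0143844 + 0.00531154 = 0.12259
So the posterior for Class III is 0.0143844 / 0.12259 ≈ 0.117.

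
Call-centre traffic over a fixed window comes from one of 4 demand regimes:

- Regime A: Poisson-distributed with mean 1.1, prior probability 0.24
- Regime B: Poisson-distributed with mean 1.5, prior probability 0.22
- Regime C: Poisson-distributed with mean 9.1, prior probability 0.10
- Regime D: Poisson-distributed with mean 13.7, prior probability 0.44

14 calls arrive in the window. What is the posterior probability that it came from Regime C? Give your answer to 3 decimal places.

0.069

P(component k | x) = π_k·f_k(x) / marginal(x), where marginal(x) = Σ_j π_j·f_j(x).
Component likelihoods at x = 14 calls:
  p_A = 1.44999e-11
  p_B = 7.47184e-10
  p_C = 0.0342051
  p_D = 0.105644
Multiply by the mixture weights:
  π_A·p_A = 0.24 × 1.44999e-11 = 3.47998e-12
  π_B·p_B = 0.22 × 7.47184e-10 = 1.6438e-10
  π_C·p_C = 0.10 × 0.0342051 = 0.00342051
  π_D·p_D = 0.44 × 0.105644 = 0.0464834
Marginal: 3.47998e-12 + 1.6438e-10 + 0.00342051 + 0.0464834 = 0.0499039
So the posterior for Regime C is 0.00342051 / 0.0499039 ≈ 0.069.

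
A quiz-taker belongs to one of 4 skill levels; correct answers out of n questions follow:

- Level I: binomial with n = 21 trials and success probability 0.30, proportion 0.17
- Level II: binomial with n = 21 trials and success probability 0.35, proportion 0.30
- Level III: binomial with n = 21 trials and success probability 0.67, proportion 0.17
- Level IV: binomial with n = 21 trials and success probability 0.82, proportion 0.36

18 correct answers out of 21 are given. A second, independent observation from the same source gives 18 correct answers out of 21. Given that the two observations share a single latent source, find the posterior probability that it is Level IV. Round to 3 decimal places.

Posterior ∝ prior × likelihood, so P(k | x) ∝ P(Z=k) f_k(x); normalise over all components.
Since both observations come from the same component, the likelihood for component k is f_k(x₁)·f_k(x₂).
  L_I = [C(21,18)·0.30^18·0.70^3 = 1330·3.8742e-10·0.343 = 1.76737e-07] × [1.76737e-07] = 3.12361e-14
  L_II = [C(21,18)·0.35^18·0.65^3 = 1330·6.2119e-09·0.274625 = 2.26891e-06] × [2.26891e-06] = 5.14793e-12
  L_III = [C(21,18)·0.67^18·0.33^3 = 1330·0.000740196·0.035937 = 0.0353785] × [0.0353785] = 0.00125164
  L_IV = [C(21,18)·0.82^18·0.18^3 = 1330·0.0280963·0.005832 = 0.217931] × [0.217931] = 0.0474938
Multiply by the mixture weights:
  P(Z=I)·L_I = 0.17 × 3.12361e-14 = 5.31014e-15
  P(Z=II)·L_II = 0.30 × 5.14793e-12 = 1.54438e-12
  P(Z=III)·L_III = 0.17 × 0.00125164 = 0.000212779
  P(Z=IV)·L_IV = 0.36 × 0.0474938 = 0.0170978
Marginal: 5.31014e-15 + 1.54438e-12 + 0.000212779 + 0.0170978 = 0.0173106
Responsibility of Level IV: 0.0170978 / 0.0173106 ≈ 0.988

0.988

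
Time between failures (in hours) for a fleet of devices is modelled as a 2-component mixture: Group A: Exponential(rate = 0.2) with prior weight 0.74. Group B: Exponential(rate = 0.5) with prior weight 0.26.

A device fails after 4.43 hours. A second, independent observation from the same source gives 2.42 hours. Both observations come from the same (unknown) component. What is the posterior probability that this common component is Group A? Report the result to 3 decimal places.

Posterior ∝ prior × likelihood, so P(k | x) ∝ w_k f_k(x); normalise over all components.
Since both observations come from the same component, the likelihood for component k is f_k(x₁)·f_k(x₂).
  L_A = [0.0824603] × [0.123263] = 0.0101643
  L_B = [0.0545768] × [0.149099] = 0.00813732
Unnormalised posteriors:
  w_A·L_A = 0.74 × 0.0101643 = 0.00752157
  w_B·L_B = 0.26 × 0.00813732 = 0.0021157
Evidence: 0.00752157 + 0.0021157 = 0.00963727
Responsibility of Group A: 0.00752157 / 0.00963727 ≈ 0.780

0.780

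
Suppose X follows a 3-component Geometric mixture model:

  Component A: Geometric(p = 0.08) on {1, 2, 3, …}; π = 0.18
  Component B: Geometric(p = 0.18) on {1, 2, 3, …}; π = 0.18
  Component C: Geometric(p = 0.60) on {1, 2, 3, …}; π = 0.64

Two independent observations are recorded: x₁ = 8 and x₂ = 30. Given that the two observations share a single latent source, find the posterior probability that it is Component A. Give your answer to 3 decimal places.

0.926

P(component k | x) = π_k·f_k(x) / marginal(x), where marginal(x) = Σ_j π_j·f_j(x).
Since both observations come from the same component, the likelihood for component k is f_k(x₁)·f_k(x₂).
  f_A = [0.0446277] × [0.0071275] = 0.000318084
  f_B = [0.0448714] × [0.000569999] = 2.55767e-05
  f_C = [0.00098304] × [1.72938e-12] = 1.70005e-15
Multiply by the mixture weights:
  π_A·f_A = 0.18 × 0.000318084 = 5.72551e-05
  π_B·f_B = 0.18 × 2.55767e-05 = 4.6038e-06
  π_C·f_C = 0.64 × 1.70005e-15 = 1.08803e-15
Denominator: 5.72551e-05 + 4.6038e-06 + 1.08803e-15 = 6.18589e-05
P(Component A | x) ≈ 0.926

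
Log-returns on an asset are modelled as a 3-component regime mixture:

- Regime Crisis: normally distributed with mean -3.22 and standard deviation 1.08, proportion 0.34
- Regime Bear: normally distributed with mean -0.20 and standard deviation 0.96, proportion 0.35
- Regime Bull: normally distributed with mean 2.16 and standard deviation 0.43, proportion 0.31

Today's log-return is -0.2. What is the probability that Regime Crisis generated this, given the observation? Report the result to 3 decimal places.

0.017

By Bayes' theorem, P(k | x) = w_k f_k(x) / Σ_j w_j f_j(x).
Normal densities:
  f_Crisis = 0.00740547
  f_Bear = 0.415565
  f_Bull = 2.66983e-07
Weight by the priors:
  w_Crisis·f_Crisis = 0.34 × 0.00740547 = 0.00251786
  w_Bear·f_Bear = 0.35 × 0.415565 = 0.145448
  w_Bull·f_Bull = 0.31 × 2.66983e-07 = 8.27646e-08
Normaliser: 0.00251786 + 0.145448 + 8.27646e-08 = 0.147966
P(Regime Crisis | x) = 0.00251786 / 0.147966 ≈ 0.017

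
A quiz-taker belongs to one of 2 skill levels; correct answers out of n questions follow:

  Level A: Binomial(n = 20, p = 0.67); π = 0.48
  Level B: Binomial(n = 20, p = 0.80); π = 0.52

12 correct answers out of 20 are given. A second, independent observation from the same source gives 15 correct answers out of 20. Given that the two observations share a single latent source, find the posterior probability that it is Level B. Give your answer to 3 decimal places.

0.162

By Bayes' theorem, P(k | x) = π_k f_k(x) / Σ_j π_j f_j(x).
Since both observations come from the same component, the likelihood for component k is f_k(x₁)·f_k(x₂).
  f_A = [C(20,12)·0.67^12·0.33^8 = 125970·0.00818272·0.000140641 = 0.144969] × [0.149326] = 0.0216477
  f_B = [C(20,12)·0.80^12·0.20^8 = 125970·0.0687195·2.56e-06 = 0.0221609] × [0.17456] = 0.00386839
Weight by the priors:
  π_A·f_A = 0.48 × 0.0216477 = 0.0103909
  π_B·f_B = 0.52 × 0.00386839 = 0.00201156
Marginal: 0.0103909 + 0.00201156 = 0.0124025
Responsibility of Level B: 0.00201156 / 0.0124025 ≈ 0.162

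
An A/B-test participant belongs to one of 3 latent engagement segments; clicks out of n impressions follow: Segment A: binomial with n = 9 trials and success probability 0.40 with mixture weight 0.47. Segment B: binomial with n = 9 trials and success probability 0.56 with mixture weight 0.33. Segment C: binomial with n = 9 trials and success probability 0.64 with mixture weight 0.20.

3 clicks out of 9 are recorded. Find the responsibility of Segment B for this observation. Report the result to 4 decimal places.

0.2170

The responsibility of component k is w_k f_k(x) divided by Σ_j w_j f_j(x).
Evaluate each component's likelihood at the observed value:
  f_A = C(9,3)·0.40^3·0.60^6 = 84·0.064·0.046656 = 0.250823
  f_B = C(9,3)·0.56^3·0.44^6 = 84·0.175616·0.00725631 = 0.107043
  f_C = C(9,3)·0.64^3·0.36^6 = 84·0.262144·0.00217678 = 0.047933
Unnormalised posteriors:
  w_A·f_A = 0.47 × 0.250823 = 0.117887
  w_B·f_B = 0.33 × 0.107043 = 0.0353243
  w_C·f_C = 0.20 × 0.047933 = 0.00958659
Denominator: 0.117887 + 0.0353243 + 0.00958659 = 0.162798
P(Segment B | data) = 0.0353243 / 0.162798 ≈ 0.2170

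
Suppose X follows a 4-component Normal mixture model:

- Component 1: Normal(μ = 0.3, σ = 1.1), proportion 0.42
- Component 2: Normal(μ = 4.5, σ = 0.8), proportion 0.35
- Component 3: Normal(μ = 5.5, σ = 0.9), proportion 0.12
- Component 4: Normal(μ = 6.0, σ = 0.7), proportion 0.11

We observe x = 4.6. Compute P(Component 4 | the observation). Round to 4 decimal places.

P(component k | x) = π_k·f_k(x) / marginal(x), where marginal(x) = Σ_j π_j·f_j(x).
Evaluate each component's likelihood at the observed value:
  p_1 = (1/(1.1·√(2π)))·exp(−(4.6−0.3)²/(2·1.1²)) = 0.362675·exp(-7.64050) = 0.000174298
  p_2 = (1/(0.8·√(2π)))·exp(−(4.6−4.5)²/(2·0.8²)) = 0.498678·exp(-0.00781) = 0.494797
  p_3 = (1/(0.9·√(2π)))·exp(−(4.6−5.5)²/(2·0.9²)) = 0.443269·exp(-0.50000) = 0.268856
  p_4 = (1/(0.7·√(2π)))·exp(−(4.6−6.0)²/(2·0.7²)) = 0.569918·exp(-2.00000) = 0.07713
Multiply by the mixture weights:
  π_1·p_1 = 0.42 × 0.000174298 = 7.32051e-05
  π_2·p_2 = 0.35 × 0.494797 = 0.173179
  π_3·p_3 = 0.12 × 0.268856 = 0.0322628
  π_4·p_4 = 0.11 × 0.07713 = 0.00848429
Normaliser: 7.32051e-05 + 0.173179 + 0.0322628 + 0.00848429 = 0.213999
P(Component 4 | the observation) = 0.00848429 / 0.213999 ≈ 0.0396

0.0396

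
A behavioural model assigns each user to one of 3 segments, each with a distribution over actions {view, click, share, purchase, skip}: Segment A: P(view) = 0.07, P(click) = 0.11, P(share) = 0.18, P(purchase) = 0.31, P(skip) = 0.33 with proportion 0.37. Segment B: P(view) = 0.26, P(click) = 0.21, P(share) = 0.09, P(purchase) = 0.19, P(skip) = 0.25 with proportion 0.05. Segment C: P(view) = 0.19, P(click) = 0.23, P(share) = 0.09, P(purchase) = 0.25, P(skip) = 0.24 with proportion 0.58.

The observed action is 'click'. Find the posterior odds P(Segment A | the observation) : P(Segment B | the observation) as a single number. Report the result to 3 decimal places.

3.876

Only the two components matter; the odds are (w_i f_i(x)) / (w_j f_j(x)).
Categorical probabilities:
  f_A = P(click | comp) = 0.11
  f_B = P(click | comp) = 0.21
  f_C = P(click | comp) = 0.23
Posterior odds = (w_A·f_A) / (w_B·f_B) = (0.37·0.11) / (0.05·0.21) = 0.0407 / 0.0105 ≈ 3.876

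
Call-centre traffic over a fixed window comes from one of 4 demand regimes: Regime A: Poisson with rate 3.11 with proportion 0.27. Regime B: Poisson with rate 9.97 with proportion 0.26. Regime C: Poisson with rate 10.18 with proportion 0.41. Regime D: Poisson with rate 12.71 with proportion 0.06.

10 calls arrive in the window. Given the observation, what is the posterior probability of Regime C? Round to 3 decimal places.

By Bayes' theorem, P(k | x) = w_k f_k(x) / Σ_j w_j f_j(x).
Component likelihoods at x = 10 calls:
  f_A = 0.00104036
  f_B = 0.125104
  f_C = 0.12491
  f_D = 0.0915819
Multiply by the mixture weights:
  w_A·f_A = 0.27 × 0.00104036 = 0.000280898
  w_B·f_B = 0.26 × 0.125104 = 0.0325271
  w_C·f_C = 0.41 × 0.12491 = 0.0512131
  w_D·f_D = 0.06 × 0.0915819 = 0.00549491
Sum: 0.000280898 + 0.0325271 + 0.0512131 + 0.00549491 = 0.089516
So the posterior for Regime C is 0.0512131 / 0.089516 ≈ 0.572.

0.572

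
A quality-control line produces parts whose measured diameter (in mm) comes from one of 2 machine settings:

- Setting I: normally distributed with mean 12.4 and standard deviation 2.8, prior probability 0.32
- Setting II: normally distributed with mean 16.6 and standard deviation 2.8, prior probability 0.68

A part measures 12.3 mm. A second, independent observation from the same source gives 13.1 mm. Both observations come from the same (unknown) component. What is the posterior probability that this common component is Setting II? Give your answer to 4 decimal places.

0.2360

P(component k | x) = P(Z=k)·f_k(x) / marginal(x), where marginal(x) = Σ_j P(Z=j)·f_j(x).
Since both observations come from the same component, the likelihood for component k is f_k(x₁)·f_k(x₂).
  f_I = [0.142389] × [0.138096] = 0.0196633
  f_II = [0.0438155] × [0.0652318] = 0.00285817
Weight by the priors:
  P(Z=I)·f_I = 0.32 × 0.0196633 = 0.00629224
  P(Z=II)·f_II = 0.68 × 0.00285817 = 0.00194355
Denominator: 0.00629224 + 0.00194355 = 0.00823579
P(Setting II | x₁, x₂) ≈ 0.2360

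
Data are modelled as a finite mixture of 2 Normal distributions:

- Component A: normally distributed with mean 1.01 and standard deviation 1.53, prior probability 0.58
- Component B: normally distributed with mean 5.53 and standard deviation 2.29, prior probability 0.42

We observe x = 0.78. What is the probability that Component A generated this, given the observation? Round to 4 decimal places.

By Bayes' theorem, P(k | x) = w_k f_k(x) / Σ_j w_j f_j(x).
Normal densities:
  p_A = (1/(1.53·√(2π)))·exp(−(0.78−1.01)²/(2·1.53²)) = 0.260747·exp(-0.01130) = 0.257817
  p_B = (1/(2.29·√(2π)))·exp(−(0.78−5.53)²/(2·2.29²)) = 0.174211·exp(-2.15123) = 0.0202679
Weight by the priors:
  w_A·p_A = 0.58 × 0.257817 = 0.149534
  w_B·p_B = 0.42 × 0.0202679 = 0.00851251
Marginal: 0.149534 + 0.00851251 = 0.158046
P(Component A | 0.78) = 0.149534 / 0.158046 ≈ 0.9461

0.9461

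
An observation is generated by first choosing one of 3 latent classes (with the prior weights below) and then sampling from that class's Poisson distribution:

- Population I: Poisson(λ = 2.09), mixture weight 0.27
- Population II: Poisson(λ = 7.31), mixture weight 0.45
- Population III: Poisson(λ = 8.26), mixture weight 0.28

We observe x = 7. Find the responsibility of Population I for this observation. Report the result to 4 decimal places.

The responsibility of component k is P(Z=k) f_k(x) divided by Σ_j P(Z=j) f_j(x).
Poisson probabilities:
  p_I = e^(−2.09)·2.09^7/7! = 0.00427482
  p_II = e^(−7.31)·7.31^7/7! = 0.148013
  p_III = e^(−8.26)·8.26^7/7! = 0.134635
Multiply by the mixture weights:
  P(Z=I)·p_I = 0.27 × 0.00427482 = 0.0011542
  P(Z=II)·p_II = 0.45 × 0.148013 = 0.0666056
  P(Z=III)·p_III = 0.28 × 0.134635 = 0.0376977
Evidence: 0.0011542 + 0.0666056 + 0.0376977 = 0.105458
So the posterior for Population I is 0.0011542 / 0.105458 ≈ 0.0109.

0.0109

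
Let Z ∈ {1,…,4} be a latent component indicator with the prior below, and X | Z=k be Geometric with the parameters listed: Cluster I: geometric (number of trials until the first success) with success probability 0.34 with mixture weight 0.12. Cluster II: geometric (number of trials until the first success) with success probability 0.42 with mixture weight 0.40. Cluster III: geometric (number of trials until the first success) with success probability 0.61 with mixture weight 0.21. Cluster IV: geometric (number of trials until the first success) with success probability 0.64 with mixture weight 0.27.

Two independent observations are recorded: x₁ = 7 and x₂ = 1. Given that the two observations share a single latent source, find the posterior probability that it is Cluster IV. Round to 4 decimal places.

0.0554

P(component k | x) = w_k·f_k(x) / marginal(x), where marginal(x) = Σ_j w_j·f_j(x).
Since both observations come from the same component, the likelihood for component k is f_k(x₁)·f_k(x₂).
  p_I = [0.34·(1−0.34)^6 = 0.34·0.082654 = 0.0281023] × [0.34] = 0.0095548
  p_II = [0.42·(1−0.42)^6 = 0.42·0.0380687 = 0.0159889] × [0.42] = 0.00671532
  p_III = [0.61·(1−0.61)^6 = 0.61·0.00351874 = 0.00214643] × [0.61] = 0.00130932
  p_IV = [0.64·(1−0.64)^6 = 0.64·0.00217678 = 0.00139314] × [0.64] = 0.00089161
Prior × likelihood for each component:
  w_I·p_I = 0.12 × 0.0095548 = 0.00114658
  w_II·p_II = 0.40 × 0.00671532 = 0.00268613
  w_III·p_III = 0.21 × 0.00130932 = 0.000274958
  w_IV·p_IV = 0.27 × 0.00089161 = 0.000240735
Marginal: 0.00114658 + 0.00268613 + 0.000274958 + 0.000240735 = 0.0043484
P(Cluster IV | data) ≈ 0.0554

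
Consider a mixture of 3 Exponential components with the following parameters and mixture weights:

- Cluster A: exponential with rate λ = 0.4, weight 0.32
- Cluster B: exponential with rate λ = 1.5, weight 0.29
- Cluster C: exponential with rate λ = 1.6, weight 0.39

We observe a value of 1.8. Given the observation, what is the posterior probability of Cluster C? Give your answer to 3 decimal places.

Apply Bayes' rule: the posterior for each component is proportional to its prior times its likelihood at x.
Component likelihoods at x = 1.8:
  L_A = 0.194701
  L_B = 0.100808
  L_C = 0.0898156
Prior × likelihood for each component:
  P(Z=A)·L_A = 0.32 × 0.194701 = 0.0623043
  P(Z=B)·L_B = 0.29 × 0.100808 = 0.0292344
  P(Z=C)·L_C = 0.39 × 0.0898156 = 0.0350281
Normaliser: 0.0623043 + 0.0292344 + 0.0350281 = 0.126567
So the posterior for Cluster C is 0.0350281 / 0.126567 ≈ 0.277.

0.277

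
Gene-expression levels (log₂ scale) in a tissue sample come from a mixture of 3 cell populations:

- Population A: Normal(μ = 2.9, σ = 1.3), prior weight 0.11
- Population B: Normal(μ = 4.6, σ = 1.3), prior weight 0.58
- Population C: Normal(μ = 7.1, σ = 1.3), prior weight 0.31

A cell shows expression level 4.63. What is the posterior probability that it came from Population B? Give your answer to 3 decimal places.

0.857

Posterior ∝ prior × likelihood, so P(k | x) ∝ w_k f_k(x); normalise over all components.
Evaluate each component's likelihood at the observed value:
  p_A = 0.126593
  p_B = 0.306797
  p_C = 0.0504737
Multiply by the mixture weights:
  w_A·p_A = 0.11 × 0.126593 = 0.0139253
  w_B·p_B = 0.58 × 0.306797 = 0.177942
  w_C·p_C = 0.31 × 0.0504737 = 0.0156468
Marginal: 0.0139253 + 0.177942 + 0.0156468 = 0.207514
So the posterior for Population B is 0.177942 / 0.207514 ≈ 0.857.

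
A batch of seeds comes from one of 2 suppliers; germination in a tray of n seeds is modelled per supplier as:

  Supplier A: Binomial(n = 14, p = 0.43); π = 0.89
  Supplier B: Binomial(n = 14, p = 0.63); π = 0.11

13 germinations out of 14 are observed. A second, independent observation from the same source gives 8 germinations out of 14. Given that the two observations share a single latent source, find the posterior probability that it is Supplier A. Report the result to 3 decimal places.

0.052

P(component k | x) = π_k·f_k(x) / marginal(x), where marginal(x) = Σ_j π_j·f_j(x).
Since both observations come from the same component, the likelihood for component k is f_k(x₁)·f_k(x₂).
  f_A = [0.000137117] × [0.120379] = 1.65061e-05
  f_B = [0.0127572] × [0.191201] = 0.0024392
Unnormalised posteriors:
  π_A·f_A = 0.89 × 1.65061e-05 = 1.46904e-05
  π_B·f_B = 0.11 × 0.0024392 = 0.000268312
Evidence: 1.46904e-05 + 0.000268312 = 0.000283002
P(Supplier A | x₁,x₂) ≈ 0.052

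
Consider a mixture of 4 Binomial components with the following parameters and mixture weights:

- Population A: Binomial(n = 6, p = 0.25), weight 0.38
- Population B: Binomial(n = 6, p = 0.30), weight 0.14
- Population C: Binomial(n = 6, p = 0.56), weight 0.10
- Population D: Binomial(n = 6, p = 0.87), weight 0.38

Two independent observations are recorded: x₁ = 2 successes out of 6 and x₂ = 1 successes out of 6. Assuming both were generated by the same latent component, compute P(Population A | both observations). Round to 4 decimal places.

Posterior ∝ prior × likelihood, so P(k | x) ∝ π_k f_k(x); normalise over all components.
Since both observations come from the same component, the likelihood for component k is f_k(x₁)·f_k(x₂).
  p_A = [C(6,2)·0.25^2·0.75^4 = 15·0.0625·0.316406 = 0.296631] × [0.355957] = 0.105588
  p_B = [C(6,2)·0.30^2·0.70^4 = 15·0.09·0.2401 = 0.324135] × [0.302526] = 0.0980593
  p_C = [C(6,2)·0.56^2·0.44^4 = 15·0.3136·0.037481 = 0.17631] × [0.0554119] = 0.00976969
  p_D = [C(6,2)·0.87^2·0.13^4 = 15·0.7569·0.00028561 = 0.00324267] × [0.000193815] = 6.28479e-07
Multiply by the mixture weights:
  π_A·p_A = 0.38 × 0.105588 = 0.0401234
  π_B·p_B = 0.14 × 0.0980593 = 0.0137283
  π_C·p_C = 0.10 × 0.00976969 = 0.000976969
  π_D·p_D = 0.38 × 6.28479e-07 = 2.38822e-07
Sum: 0.0401234 + 0.0137283 + 0.000976969 + 2.38822e-07 = 0.0548289
So the posterior for Population A is 0.0401234 / 0.0548289 ≈ 0.7318.

0.7318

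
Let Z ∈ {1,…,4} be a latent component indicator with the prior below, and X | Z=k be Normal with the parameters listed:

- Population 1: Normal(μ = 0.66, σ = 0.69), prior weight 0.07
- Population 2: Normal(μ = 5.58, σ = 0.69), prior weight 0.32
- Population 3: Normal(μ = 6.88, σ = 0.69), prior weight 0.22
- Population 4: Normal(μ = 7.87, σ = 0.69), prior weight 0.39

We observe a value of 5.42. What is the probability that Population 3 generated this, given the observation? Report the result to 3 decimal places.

Apply Bayes' rule: the posterior for each component is proportional to its prior times its likelihood at x.
Component likelihoods at x = 5.42:
  p_1 = 2.67931e-11
  p_2 = 0.56284
  p_3 = 0.0616378
  p_4 = 0.00105766
Weight by the priors:
  w_1·p_1 = 0.07 × 2.67931e-11 = 1.87552e-12
  w_2·p_2 = 0.32 × 0.56284 = 0.180109
  w_3·p_3 = 0.22 × 0.0616378 = 0.0135603
  w_4·p_4 = 0.39 × 0.00105766 = 0.000412487
Evidence: 1.87552e-12 + 0.180109 + 0.0135603 + 0.000412487 = 0.194082
P(Population 3 | x) ≈ 0.070

0.070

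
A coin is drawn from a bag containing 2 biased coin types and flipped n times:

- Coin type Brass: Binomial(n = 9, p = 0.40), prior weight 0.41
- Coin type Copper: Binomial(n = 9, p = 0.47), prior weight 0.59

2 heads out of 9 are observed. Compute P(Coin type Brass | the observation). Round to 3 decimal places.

By Bayes' theorem, P(k | x) = P(Z=k) f_k(x) / Σ_j P(Z=j) f_j(x).
Evaluate each component's likelihood at the observed value:
  L_Brass = C(9,2)·0.40^2·0.60^7 = 36·0.16·0.0279936 = 0.161243
  L_Copper = C(9,2)·0.47^2·0.53^7 = 36·0.2209·0.0117471 = 0.0934177
Weight by the priors:
  P(Z=Brass)·L_Brass = 0.41 × 0.161243 = 0.0661097
  P(Z=Copper)·L_Copper = 0.59 × 0.0934177 = 0.0551165
Denominator: 0.0661097 + 0.0551165 = 0.121226
P(Coin type Brass | the observation) = 0.0661097 / 0.121226 ≈ 0.545

0.545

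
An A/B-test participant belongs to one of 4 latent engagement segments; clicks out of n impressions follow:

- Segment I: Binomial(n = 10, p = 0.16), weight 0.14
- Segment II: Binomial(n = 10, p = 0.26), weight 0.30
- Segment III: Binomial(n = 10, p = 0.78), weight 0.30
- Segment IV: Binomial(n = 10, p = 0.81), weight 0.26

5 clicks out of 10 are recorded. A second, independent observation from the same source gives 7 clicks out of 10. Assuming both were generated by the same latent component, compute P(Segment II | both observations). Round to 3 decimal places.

Apply Bayes' rule: the posterior for each component is proportional to its prior times its likelihood at x.
Since both observations come from the same component, the likelihood for component k is f_k(x₁)·f_k(x₂).
  p_I = [0.0110509] × [0.000190923] = 2.10987e-06
  p_II = [0.0664394] × [0.00390562] = 0.000259487
  p_III = [0.0374962] × [0.224446] = 0.00841586
  p_IV = [0.0217567] × [0.188294] = 0.00409667
Unnormalised posteriors:
  w_I·p_I = 0.14 × 2.10987e-06 = 2.95382e-07
  w_II·p_II = 0.30 × 0.000259487 = 7.78461e-05
  w_III·p_III = 0.30 × 0.00841586 = 0.00252476
  w_IV·p_IV = 0.26 × 0.00409667 = 0.00106513
Normaliser: 2.95382e-07 + 7.78461e-05 + 0.00252476 + 0.00106513 = 0.00366803
P(Segment II | x₁,x₂) = 7.78461e-05 / 0.00366803 ≈ 0.021

0.021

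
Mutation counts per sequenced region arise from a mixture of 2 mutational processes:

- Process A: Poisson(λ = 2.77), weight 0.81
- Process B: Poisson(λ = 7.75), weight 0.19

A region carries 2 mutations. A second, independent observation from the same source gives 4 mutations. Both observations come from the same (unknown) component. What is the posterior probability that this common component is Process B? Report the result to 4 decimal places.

P(component k | x) = π_k·f_k(x) / marginal(x), where marginal(x) = Σ_j π_j·f_j(x).
Since both observations come from the same component, the likelihood for component k is f_k(x₁)·f_k(x₂).
  f_A = [e^(−2.77)·2.77^2/2! = 0.2404] × [0.153714] = 0.0369527
  f_B = [e^(−7.75)·7.75^2/2! = 0.0129357] × [0.0647461] = 0.000837538
Prior × likelihood for each component:
  π_A·f_A = 0.81 × 0.0369527 = 0.0299317
  π_B·f_B = 0.19 × 0.000837538 = 0.000159132
Evidence: 0.0299317 + 0.000159132 = 0.0300908
P(Process B | data) ≈ 0.0053

0.0053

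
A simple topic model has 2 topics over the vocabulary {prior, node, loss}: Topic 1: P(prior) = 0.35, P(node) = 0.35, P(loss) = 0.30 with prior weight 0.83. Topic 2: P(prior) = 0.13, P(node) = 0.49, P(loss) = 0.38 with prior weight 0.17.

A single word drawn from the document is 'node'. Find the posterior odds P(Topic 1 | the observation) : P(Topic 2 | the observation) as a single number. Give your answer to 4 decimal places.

Posterior odds = (P(Z=i) f_i(x)) / (P(Z=j) f_j(x)); the normalising sum cancels.
Component likelihoods at x = 'node':
  f_1 = 0.35
  f_2 = 0.49
0.2905 / 0.0833 ≈ 3.4874

3.4874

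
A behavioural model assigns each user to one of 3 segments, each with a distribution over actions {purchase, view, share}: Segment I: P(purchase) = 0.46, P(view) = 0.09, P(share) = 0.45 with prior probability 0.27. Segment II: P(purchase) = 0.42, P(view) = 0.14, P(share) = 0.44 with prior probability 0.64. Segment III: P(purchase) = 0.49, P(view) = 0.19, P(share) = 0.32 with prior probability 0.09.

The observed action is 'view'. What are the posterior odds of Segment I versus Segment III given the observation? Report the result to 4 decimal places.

1.4211

Posterior odds = (π_i f_i(x)) / (π_j f_j(x)); the normalising sum cancels.
Evaluate each component's likelihood at the observed value:
  f_I = 0.09
  f_II = 0.14
  f_III = 0.19
Odds = (0.27/0.09) × (0.09/0.19) = 3 × 0.473684 ≈ 1.4211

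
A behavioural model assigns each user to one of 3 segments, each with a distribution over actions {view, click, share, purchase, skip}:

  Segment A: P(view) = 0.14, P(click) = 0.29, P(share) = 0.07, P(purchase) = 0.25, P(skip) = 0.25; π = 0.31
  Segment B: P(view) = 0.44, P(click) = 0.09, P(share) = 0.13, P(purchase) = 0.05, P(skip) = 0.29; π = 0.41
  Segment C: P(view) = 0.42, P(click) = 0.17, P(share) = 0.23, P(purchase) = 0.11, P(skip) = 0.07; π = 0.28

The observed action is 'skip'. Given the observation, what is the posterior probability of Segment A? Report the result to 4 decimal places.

Apply Bayes' rule: the posterior for each component is proportional to its prior times its likelihood at x.
Evaluate each component's likelihood at the observed value:
  p_A = P(skip | comp) = 0.25
  p_B = P(skip | comp) = 0.29
  p_C = P(skip | comp) = 0.07
Prior × likelihood for each component:
  w_A·p_A = 0.31 × 0.25 = 0.0775
  w_B·p_B = 0.41 × 0.29 = 0.1189
  w_C·p_C = 0.28 × 0.07 = 0.0196
Denominator: 0.0775 + 0.1189 + 0.0196 = 0.216
So the posterior for Segment A is 0.0775 / 0.216 ≈ 0.3588.

0.3588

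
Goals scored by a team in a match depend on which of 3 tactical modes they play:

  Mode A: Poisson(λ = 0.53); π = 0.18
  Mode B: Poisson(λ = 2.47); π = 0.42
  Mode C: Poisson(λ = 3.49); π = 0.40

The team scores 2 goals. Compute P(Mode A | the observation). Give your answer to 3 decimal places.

Posterior ∝ prior × likelihood, so P(k | x) ∝ w_k f_k(x); normalise over all components.
Component likelihoods at x = 2 goals:
  p_A = 0.0826696
  p_B = 0.258022
  p_C = 0.185752
Multiply by the mixture weights:
  w_A·p_A = 0.18 × 0.0826696 = 0.0148805
  w_B·p_B = 0.42 × 0.258022 = 0.108369
  w_C·p_C = 0.40 × 0.185752 = 0.0743007
Marginal: 0.0148805 + 0.108369 + 0.0743007 = 0.19755
P(Mode A | the observation) ≈ 0.075

0.075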